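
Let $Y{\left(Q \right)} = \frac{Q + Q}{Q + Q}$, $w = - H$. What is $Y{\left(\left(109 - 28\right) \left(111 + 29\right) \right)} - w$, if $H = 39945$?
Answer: $39946$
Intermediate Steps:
$w = -39945$ ($w = \left(-1\right) 39945 = -39945$)
$Y{\left(Q \right)} = 1$ ($Y{\left(Q \right)} = \frac{2 Q}{2 Q} = 2 Q \frac{1}{2 Q} = 1$)
$Y{\left(\left(109 - 28\right) \left(111 + 29\right) \right)} - w = 1 - -39945 = 1 + 39945 = 39946$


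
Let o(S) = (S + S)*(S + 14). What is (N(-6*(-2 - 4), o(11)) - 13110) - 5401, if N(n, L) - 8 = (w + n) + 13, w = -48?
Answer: -18502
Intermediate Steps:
o(S) = 2*S*(14 + S) (o(S) = (2*S)*(14 + S) = 2*S*(14 + S))
N(n, L) = -27 + n (N(n, L) = 8 + ((-48 + n) + 13) = 8 + (-35 + n) = -27 + n)
(N(-6*(-2 - 4), o(11)) - 13110) - 5401 = ((-27 - 6*(-2 - 4)) - 13110) - 5401 = ((-27 - 6*(-6)) - 13110) - 5401 = ((-27 + 36) - 13110) - 5401 = (9 - 13110) - 5401 = -13101 - 5401 = -18502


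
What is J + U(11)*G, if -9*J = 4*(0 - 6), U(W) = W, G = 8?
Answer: 272/3 ≈ 90.667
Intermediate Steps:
J = 8/3 (J = -4*(0 - 6)/9 = -4*(-6)/9 = -⅑*(-24) = 8/3 ≈ 2.6667)
J + U(11)*G = 8/3 + 11*8 = 8/3 + 88 = 272/3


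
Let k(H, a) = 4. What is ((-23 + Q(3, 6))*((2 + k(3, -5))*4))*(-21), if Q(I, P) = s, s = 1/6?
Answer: 11508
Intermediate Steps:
s = ⅙ ≈ 0.16667
Q(I, P) = ⅙
((-23 + Q(3, 6))*((2 + k(3, -5))*4))*(-21) = ((-23 + ⅙)*((2 + 4)*4))*(-21) = -137*4*(-21) = -137/6*24*(-21) = -548*(-21) = 11508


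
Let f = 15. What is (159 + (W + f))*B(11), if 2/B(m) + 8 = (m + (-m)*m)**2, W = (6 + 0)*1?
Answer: 90/3023 ≈ 0.029772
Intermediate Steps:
W = 6 (W = 6*1 = 6)
B(m) = 2/(-8 + (m - m**2)**2) (B(m) = 2/(-8 + (m + (-m)*m)**2) = 2/(-8 + (m - m**2)**2))
(159 + (W + f))*B(11) = (159 + (6 + 15))*(2/(-8 + 11**2*(-1 + 11)**2)) = (159 + 21)*(2/(-8 + 121*10**2)) = 180*(2/(-8 + 121*100)) = 180*(2/(-8 + 12100)) = 180*(2/12092) = 180*(2*(1/12092)) = 180*(1/6046) = 90/3023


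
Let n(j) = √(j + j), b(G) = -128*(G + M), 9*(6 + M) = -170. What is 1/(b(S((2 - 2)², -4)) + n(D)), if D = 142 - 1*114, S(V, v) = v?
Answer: 37440/138444233 - 81*√14/553776932 ≈ 0.00026989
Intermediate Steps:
M = -224/9 (M = -6 + (⅑)*(-170) = -6 - 170/9 = -224/9 ≈ -24.889)
b(G) = 28672/9 - 128*G (b(G) = -128*(G - 224/9) = -128*(-224/9 + G) = 28672/9 - 128*G)
D = 28 (D = 142 - 114 = 28)
n(j) = √2*√j (n(j) = √(2*j) = √2*√j)
1/(b(S((2 - 2)², -4)) + n(D)) = 1/((28672/9 - 128*(-4)) + √2*√28) = 1/((28672/9 + 512) + √2*(2*√7)) = 1/(33280/9 + 2*√14)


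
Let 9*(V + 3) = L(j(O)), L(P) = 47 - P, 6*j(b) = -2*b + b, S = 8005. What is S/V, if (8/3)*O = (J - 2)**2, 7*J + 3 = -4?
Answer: 1152720/329 ≈ 3503.7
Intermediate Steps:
J = -1 (J = -3/7 + (1/7)*(-4) = -3/7 - 4/7 = -1)
O = 27/8 (O = 3*(-1 - 2)**2/8 = (3/8)*(-3)**2 = (3/8)*9 = 27/8 ≈ 3.3750)
j(b) = -b/6 (j(b) = (-2*b + b)/6 = (-b)/6 = -b/6)
V = 329/144 (V = -3 + (47 - (-1)*27/(6*8))/9 = -3 + (47 - 1*(-9/16))/9 = -3 + (47 + 9/16)/9 = -3 + (1/9)*(761/16) = -3 + 761/144 = 329/144 ≈ 2.2847)
S/V = 8005/(329/144) = 8005*(144/329) = 1152720/329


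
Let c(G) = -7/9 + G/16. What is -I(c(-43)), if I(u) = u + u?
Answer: 499/72 ≈ 6.9306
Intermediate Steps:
c(G) = -7/9 + G/16 (c(G) = -7*⅑ + G*(1/16) = -7/9 + G/16)
I(u) = 2*u
-I(c(-43)) = -2*(-7/9 + (1/16)*(-43)) = -2*(-7/9 - 43/16) = -2*(-499)/144 = -1*(-499/72) = 499/72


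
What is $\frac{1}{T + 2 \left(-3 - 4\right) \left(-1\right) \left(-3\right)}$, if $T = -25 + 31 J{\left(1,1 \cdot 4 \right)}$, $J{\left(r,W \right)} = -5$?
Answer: $- \frac{1}{222} \approx -0.0045045$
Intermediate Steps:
$T = -180$ ($T = -25 + 31 \left(-5\right) = -25 - 155 = -180$)
$\frac{1}{T + 2 \left(-3 - 4\right) \left(-1\right) \left(-3\right)} = \frac{1}{-180 + 2 \left(-3 - 4\right) \left(-1\right) \left(-3\right)} = \frac{1}{-180 + 2 \left(\left(-7\right) \left(-1\right)\right) \left(-3\right)} = \frac{1}{-180 + 2 \cdot 7 \left(-3\right)} = \frac{1}{-180 + 14 \left(-3\right)} = \frac{1}{-180 - 42} = \frac{1}{-222} = - \frac{1}{222}$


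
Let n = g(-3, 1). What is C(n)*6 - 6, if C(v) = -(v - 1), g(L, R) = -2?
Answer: 12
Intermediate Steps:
n = -2
C(v) = 1 - v (C(v) = -(-1 + v) = 1 - v)
C(n)*6 - 6 = (1 - 1*(-2))*6 - 6 = (1 + 2)*6 - 6 = 3*6 - 6 = 18 - 6 = 12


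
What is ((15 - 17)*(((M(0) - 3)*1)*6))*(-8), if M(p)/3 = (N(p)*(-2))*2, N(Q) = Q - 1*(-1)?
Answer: -1440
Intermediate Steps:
N(Q) = 1 + Q (N(Q) = Q + 1 = 1 + Q)
M(p) = -12 - 12*p (M(p) = 3*(((1 + p)*(-2))*2) = 3*((-2 - 2*p)*2) = 3*(-4 - 4*p) = -12 - 12*p)
((15 - 17)*(((M(0) - 3)*1)*6))*(-8) = ((15 - 17)*((((-12 - 12*0) - 3)*1)*6))*(-8) = -2*((-12 + 0) - 3)*1*6*(-8) = -2*(-12 - 3)*1*6*(-8) = -2*(-15*1)*6*(-8) = -(-30)*6*(-8) = -2*(-90)*(-8) = 180*(-8) = -1440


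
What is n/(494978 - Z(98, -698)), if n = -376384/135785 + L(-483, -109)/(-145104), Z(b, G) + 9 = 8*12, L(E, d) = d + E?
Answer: -3408402451/609425685351015 ≈ -5.5928e-6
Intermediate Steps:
L(E, d) = E + d
Z(b, G) = 87 (Z(b, G) = -9 + 8*12 = -9 + 96 = 87)
n = -3408402451/1231434165 (n = -376384/135785 + (-483 - 109)/(-145104) = -376384*1/135785 - 592*(-1/145104) = -376384/135785 + 37/9069 = -3408402451/1231434165 ≈ -2.7678)
n/(494978 - Z(98, -698)) = -3408402451/(1231434165*(494978 - 1*87)) = -3408402451/(1231434165*(494978 - 87)) = -3408402451/1231434165/494891 = -3408402451/1231434165*1/494891 = -3408402451/609425685351015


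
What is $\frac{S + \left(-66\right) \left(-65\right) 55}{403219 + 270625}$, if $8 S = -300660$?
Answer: $\frac{396735}{1347688} \approx 0.29438$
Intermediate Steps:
$S = - \frac{75165}{2}$ ($S = \frac{1}{8} \left(-300660\right) = - \frac{75165}{2} \approx -37583.0$)
$\frac{S + \left(-66\right) \left(-65\right) 55}{403219 + 270625} = \frac{- \frac{75165}{2} + \left(-66\right) \left(-65\right) 55}{403219 + 270625} = \frac{- \frac{75165}{2} + 4290 \cdot 55}{673844} = \left(- \frac{75165}{2} + 235950\right) \frac{1}{673844} = \frac{396735}{2} \cdot \frac{1}{673844} = \frac{396735}{1347688}$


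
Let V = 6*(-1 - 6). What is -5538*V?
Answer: 232596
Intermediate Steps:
V = -42 (V = 6*(-7) = -42)
-5538*V = -5538*(-42) = 232596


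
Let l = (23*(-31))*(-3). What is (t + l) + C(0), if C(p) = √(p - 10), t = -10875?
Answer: -8736 + I*√10 ≈ -8736.0 + 3.1623*I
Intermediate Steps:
C(p) = √(-10 + p)
l = 2139 (l = -713*(-3) = 2139)
(t + l) + C(0) = (-10875 + 2139) + √(-10 + 0) = -8736 + √(-10) = -8736 + I*√10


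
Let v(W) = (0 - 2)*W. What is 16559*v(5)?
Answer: -165590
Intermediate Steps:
v(W) = -2*W
16559*v(5) = 16559*(-2*5) = 16559*(-10) = -165590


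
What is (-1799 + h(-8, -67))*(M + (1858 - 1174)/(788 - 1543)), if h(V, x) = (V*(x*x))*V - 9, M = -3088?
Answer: -665793416512/755 ≈ -8.8185e+8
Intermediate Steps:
h(V, x) = -9 + V**2*x**2 (h(V, x) = (V*x**2)*V - 9 = V**2*x**2 - 9 = -9 + V**2*x**2)
(-1799 + h(-8, -67))*(M + (1858 - 1174)/(788 - 1543)) = (-1799 + (-9 + (-8)**2*(-67)**2))*(-3088 + (1858 - 1174)/(788 - 1543)) = (-1799 + (-9 + 64*4489))*(-3088 + 684/(-755)) = (-1799 + (-9 + 287296))*(-3088 + 684*(-1/755)) = (-1799 + 287287)*(-3088 - 684/755) = 285488*(-2332124/755) = -665793416512/755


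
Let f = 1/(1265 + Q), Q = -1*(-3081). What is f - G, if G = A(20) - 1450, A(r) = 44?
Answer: 6110477/4346 ≈ 1406.0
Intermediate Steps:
Q = 3081
f = 1/4346 (f = 1/(1265 + 3081) = 1/4346 ≈ 0.00023010)
G = -1406 (G = 44 - 1450 = -1406)
f - G = 1/4346 - 1*(-1406) = 1/4346 + 1406 = 6110477/4346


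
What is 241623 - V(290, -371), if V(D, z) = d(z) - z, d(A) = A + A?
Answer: 241994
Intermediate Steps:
d(A) = 2*A
V(D, z) = z (V(D, z) = 2*z - z = z)
241623 - V(290, -371) = 241623 - 1*(-371) = 241623 + 371 = 241994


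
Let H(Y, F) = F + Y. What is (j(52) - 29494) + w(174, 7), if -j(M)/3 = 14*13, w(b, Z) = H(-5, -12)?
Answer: -30057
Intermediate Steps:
w(b, Z) = -17 (w(b, Z) = -12 - 5 = -17)
j(M) = -546 (j(M) = -42*13 = -3*182 = -546)
(j(52) - 29494) + w(174, 7) = (-546 - 29494) - 17 = -30040 - 17 = -30057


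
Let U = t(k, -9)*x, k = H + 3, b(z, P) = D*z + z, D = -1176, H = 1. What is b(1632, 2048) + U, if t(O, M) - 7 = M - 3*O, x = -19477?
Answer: -1644922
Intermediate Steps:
b(z, P) = -1175*z (b(z, P) = -1176*z + z = -1175*z)
k = 4 (k = 1 + 3 = 4)
t(O, M) = 7 + M - 3*O (t(O, M) = 7 + (M - 3*O) = 7 + M - 3*O)
U = 272678 (U = (7 - 9 - 3*4)*(-19477) = (7 - 9 - 12)*(-19477) = -14*(-19477) = 272678)
b(1632, 2048) + U = -1175*1632 + 272678 = -1917600 + 272678 = -1644922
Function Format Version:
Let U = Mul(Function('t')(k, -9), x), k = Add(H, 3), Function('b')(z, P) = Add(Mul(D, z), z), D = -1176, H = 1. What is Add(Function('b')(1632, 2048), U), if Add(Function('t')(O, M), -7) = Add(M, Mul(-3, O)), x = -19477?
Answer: -1644922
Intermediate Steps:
Function('b')(z, P) = Mul(-1175, z) (Function('b')(z, P) = Add(Mul(-1176, z), z) = Mul(-1175, z))
k = 4 (k = Add(1, 3) = 4)
Function('t')(O, M) = Add(7, M, Mul(-3, O)) (Function('t')(O, M) = Add(7, Add(M, Mul(-3, O))) = Add(7, M, Mul(-3, O)))
U = 272678 (U = Mul(Add(7, -9, Mul(-3, 4)), -19477) = Mul(Add(7, -9, -12), -19477) = Mul(-14, -19477) = 272678)
Add(Function('b')(1632, 2048), U) = Add(Mul(-1175, 1632), 272678) = Add(-1917600, 272678) = -1644922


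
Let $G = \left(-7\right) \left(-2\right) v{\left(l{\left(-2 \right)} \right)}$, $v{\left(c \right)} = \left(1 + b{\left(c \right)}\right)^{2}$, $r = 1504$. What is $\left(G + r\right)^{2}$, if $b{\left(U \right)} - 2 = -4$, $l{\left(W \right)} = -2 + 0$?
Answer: $2304324$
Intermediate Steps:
$l{\left(W \right)} = -2$
$b{\left(U \right)} = -2$ ($b{\left(U \right)} = 2 - 4 = -2$)
$v{\left(c \right)} = 1$ ($v{\left(c \right)} = \left(1 - 2\right)^{2} = \left(-1\right)^{2} = 1$)
$G = 14$ ($G = \left(-7\right) \left(-2\right) 1 = 14 \cdot 1 = 14$)
$\left(G + r\right)^{2} = \left(14 + 1504\right)^{2} = 1518^{2} = 2304324$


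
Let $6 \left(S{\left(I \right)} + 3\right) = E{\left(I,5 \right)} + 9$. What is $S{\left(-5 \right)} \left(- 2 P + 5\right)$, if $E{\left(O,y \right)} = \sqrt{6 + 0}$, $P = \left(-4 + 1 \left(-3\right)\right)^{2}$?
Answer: $\frac{279}{2} - \frac{31 \sqrt{6}}{2} \approx 101.53$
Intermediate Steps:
$P = 49$ ($P = \left(-4 - 3\right)^{2} = \left(-7\right)^{2} = 49$)
$E{\left(O,y \right)} = \sqrt{6}$
$S{\left(I \right)} = - \frac{3}{2} + \frac{\sqrt{6}}{6}$ ($S{\left(I \right)} = -3 + \frac{\sqrt{6} + 9}{6} = -3 + \frac{9 + \sqrt{6}}{6} = -3 + \left(\frac{3}{2} + \frac{\sqrt{6}}{6}\right) = - \frac{3}{2} + \frac{\sqrt{6}}{6}$)
$S{\left(-5 \right)} \left(- 2 P + 5\right) = \left(- \frac{3}{2} + \frac{\sqrt{6}}{6}\right) \left(\left(-2\right) 49 + 5\right) = \left(- \frac{3}{2} + \frac{\sqrt{6}}{6}\right) \left(-98 + 5\right) = \left(- \frac{3}{2} + \frac{\sqrt{6}}{6}\right) \left(-93\right) = \frac{279}{2} - \frac{31 \sqrt{6}}{2}$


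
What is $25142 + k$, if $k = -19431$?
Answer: $5711$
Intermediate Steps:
$25142 + k = 25142 - 19431 = 5711$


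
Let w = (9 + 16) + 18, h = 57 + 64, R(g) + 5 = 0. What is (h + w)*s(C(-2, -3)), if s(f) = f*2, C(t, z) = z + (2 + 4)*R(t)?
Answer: -10824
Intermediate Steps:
R(g) = -5 (R(g) = -5 + 0 = -5)
C(t, z) = -30 + z (C(t, z) = z + (2 + 4)*(-5) = z + 6*(-5) = z - 30 = -30 + z)
h = 121
w = 43 (w = 25 + 18 = 43)
s(f) = 2*f
(h + w)*s(C(-2, -3)) = (121 + 43)*(2*(-30 - 3)) = 164*(2*(-33)) = 164*(-66) = -10824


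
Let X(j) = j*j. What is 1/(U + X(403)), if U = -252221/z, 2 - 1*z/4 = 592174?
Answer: 2368688/384696501613 ≈ 6.1573e-6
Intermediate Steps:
z = -2368688 (z = 8 - 4*592174 = 8 - 2368696 = -2368688)
X(j) = j²
U = 252221/2368688 (U = -252221/(-2368688) = -252221*(-1/2368688) = 252221/2368688 ≈ 0.10648)
1/(U + X(403)) = 1/(252221/2368688 + 403²) = 1/(252221/2368688 + 162409) = 1/(384696501613/2368688) = 2368688/384696501613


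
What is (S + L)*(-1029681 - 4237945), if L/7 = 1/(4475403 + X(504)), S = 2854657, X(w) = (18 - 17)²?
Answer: -33648918936842136655/2237702 ≈ -1.5037e+13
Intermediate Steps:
X(w) = 1 (X(w) = 1² = 1)
L = 7/4475404 (L = 7/(4475403 + 1) = 7/4475404 ≈ 1.5641e-6)
(S + L)*(-1029681 - 4237945) = (2854657 + 7/4475404)*(-1029681 - 4237945) = (12775743356435/4475404)*(-5267626) = -33648918936842136655/2237702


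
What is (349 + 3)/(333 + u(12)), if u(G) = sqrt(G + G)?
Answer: 39072/36955 - 704*sqrt(6)/110865 ≈ 1.0417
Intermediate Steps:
u(G) = sqrt(2)*sqrt(G) (u(G) = sqrt(2*G) = sqrt(2)*sqrt(G))
(349 + 3)/(333 + u(12)) = (349 + 3)/(333 + sqrt(2)*sqrt(12)) = 352/(333 + sqrt(2)*(2*sqrt(3))) = 352/(333 + 2*sqrt(6))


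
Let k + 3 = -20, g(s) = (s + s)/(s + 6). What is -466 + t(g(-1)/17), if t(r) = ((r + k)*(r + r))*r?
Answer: -286197906/614125 ≈ -466.03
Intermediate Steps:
g(s) = 2*s/(6 + s) (g(s) = (2*s)/(6 + s) = 2*s/(6 + s))
k = -23 (k = -3 - 20 = -23)
t(r) = 2*r**2*(-23 + r) (t(r) = ((r - 23)*(r + r))*r = ((-23 + r)*(2*r))*r = (2*r*(-23 + r))*r = 2*r**2*(-23 + r))
-466 + t(g(-1)/17) = -466 + 2*((2*(-1)/(6 - 1))/17)**2*(-23 + (2*(-1)/(6 - 1))/17) = -466 + 2*((2*(-1)/5)*(1/17))**2*(-23 + (2*(-1)/5)*(1/17)) = -466 + 2*((2*(-1)*(1/5))*(1/17))**2*(-23 + (2*(-1)*(1/5))*(1/17)) = -466 + 2*(-2/5*1/17)**2*(-23 - 2/5*1/17) = -466 + 2*(-2/85)**2*(-23 - 2/85) = -466 + 2*(4/7225)*(-1957/85) = -466 - 15656/614125 = -286197906/614125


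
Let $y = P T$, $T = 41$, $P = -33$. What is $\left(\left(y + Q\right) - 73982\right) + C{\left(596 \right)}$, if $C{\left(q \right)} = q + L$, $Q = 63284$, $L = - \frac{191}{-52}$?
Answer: $- \frac{595469}{52} \approx -11451.0$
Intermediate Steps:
$L = \frac{191}{52}$ ($L = \left(-191\right) \left(- \frac{1}{52}\right) = \frac{191}{52} \approx 3.6731$)
$y = -1353$ ($y = \left(-33\right) 41 = -1353$)
$C{\left(q \right)} = \frac{191}{52} + q$ ($C{\left(q \right)} = q + \frac{191}{52} = \frac{191}{52} + q$)
$\left(\left(y + Q\right) - 73982\right) + C{\left(596 \right)} = \left(\left(-1353 + 63284\right) - 73982\right) + \left(\frac{191}{52} + 596\right) = \left(61931 - 73982\right) + \frac{31183}{52} = -12051 + \frac{31183}{52} = - \frac{595469}{52}$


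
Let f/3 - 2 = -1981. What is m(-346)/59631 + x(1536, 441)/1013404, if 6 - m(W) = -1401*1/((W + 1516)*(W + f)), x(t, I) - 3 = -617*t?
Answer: -899106867612617/961536229367220 ≈ -0.93507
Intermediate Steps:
f = -5937 (f = 6 + 3*(-1981) = 6 - 5943 = -5937)
x(t, I) = 3 - 617*t
m(W) = 6 + 1401/((-5937 + W)*(1516 + W)) (m(W) = 6 - (-1401)/((W - 5937)*(W + 1516)) = 6 - (-1401)/((-5937 + W)*(1516 + W)) = 6 + 1401/((-5937 + W)*(1516 + W)))
m(-346)/59631 + x(1536, 441)/1013404 = (3*(-18000517 - 8842*(-346) + 2*(-346)**2)/(-9000492 + (-346)**2 - 4421*(-346)))/59631 + (3 - 617*1536)/1013404 = (3*(-18000517 + 3059332 + 2*119716)/(-9000492 + 119716 + 1529666))*(1/59631) + (3 - 947712)*(1/1013404) = (3*(-18000517 + 3059332 + 239432)/(-7351110))*(1/59631) - 947709*1/1013404 = (3*(-1/7351110)*(-14701753))*(1/59631) - 135387/144772 = (14701753/2450370)*(1/59631) - 135387/144772 = 1336523/13283455770 - 135387/144772 = -899106867612617/961536229367220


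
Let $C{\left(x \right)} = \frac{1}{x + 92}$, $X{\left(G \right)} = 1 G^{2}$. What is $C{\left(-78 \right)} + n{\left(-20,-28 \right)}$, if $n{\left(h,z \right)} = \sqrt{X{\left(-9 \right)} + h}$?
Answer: $\frac{1}{14} + \sqrt{61} \approx 7.8817$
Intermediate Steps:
$X{\left(G \right)} = G^{2}$
$n{\left(h,z \right)} = \sqrt{81 + h}$ ($n{\left(h,z \right)} = \sqrt{\left(-9\right)^{2} + h} = \sqrt{81 + h}$)
$C{\left(x \right)} = \frac{1}{92 + x}$
$C{\left(-78 \right)} + n{\left(-20,-28 \right)} = \frac{1}{92 - 78} + \sqrt{81 - 20} = \frac{1}{14} + \sqrt{61}$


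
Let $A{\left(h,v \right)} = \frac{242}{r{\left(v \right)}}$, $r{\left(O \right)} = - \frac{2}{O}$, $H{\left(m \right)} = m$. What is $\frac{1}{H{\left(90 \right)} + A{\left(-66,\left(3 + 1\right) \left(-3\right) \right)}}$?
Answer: $\frac{1}{1542} \approx 0.00064851$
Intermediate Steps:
$A{\left(h,v \right)} = - 121 v$ ($A{\left(h,v \right)} = \frac{242}{\left(-2\right) \frac{1}{v}} = 242 \left(- \frac{v}{2}\right) = - 121 v$)
$\frac{1}{H{\left(90 \right)} + A{\left(-66,\left(3 + 1\right) \left(-3\right) \right)}} = \frac{1}{90 - 121 \left(3 + 1\right) \left(-3\right)} = \frac{1}{90 - 121 \cdot 4 \left(-3\right)} = \frac{1}{90 - -1452} = \frac{1}{90 + 1452} = \frac{1}{1542}$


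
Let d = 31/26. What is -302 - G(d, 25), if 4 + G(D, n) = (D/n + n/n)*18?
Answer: -102979/325 ≈ -316.86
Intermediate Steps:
d = 31/26 (d = 31*(1/26) = 31/26 ≈ 1.1923)
G(D, n) = 14 + 18*D/n (G(D, n) = -4 + (D/n + n/n)*18 = -4 + (D/n + 1)*18 = -4 + (1 + D/n)*18 = -4 + (18 + 18*D/n) = 14 + 18*D/n)
-302 - G(d, 25) = -302 - (14 + 18*(31/26)/25) = -302 - (14 + 18*(31/26)*(1/25)) = -302 - (14 + 279/325) = -302 - 1*4829/325 = -302 - 4829/325 = -102979/325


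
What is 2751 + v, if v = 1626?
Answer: 4377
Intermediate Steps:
2751 + v = 2751 + 1626 = 4377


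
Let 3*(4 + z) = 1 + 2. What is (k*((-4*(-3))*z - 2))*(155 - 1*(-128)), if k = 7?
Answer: -75278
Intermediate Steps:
z = -3 (z = -4 + (1 + 2)/3 = -4 + (⅓)*3 = -4 + 1 = -3)
(k*((-4*(-3))*z - 2))*(155 - 1*(-128)) = (7*(-4*(-3)*(-3) - 2))*(155 - 1*(-128)) = (7*(12*(-3) - 2))*(155 + 128) = (7*(-36 - 2))*283 = (7*(-38))*283 = -266*283 = -75278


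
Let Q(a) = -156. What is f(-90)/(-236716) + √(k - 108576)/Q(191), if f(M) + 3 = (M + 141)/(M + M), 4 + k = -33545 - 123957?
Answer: 197/14202960 - I*√266082/156 ≈ 1.387e-5 - 3.3066*I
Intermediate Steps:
k = -157506 (k = -4 + (-33545 - 123957) = -4 - 157502 = -157506)
f(M) = -3 + (141 + M)/(2*M) (f(M) = -3 + (M + 141)/(M + M) = -3 + (141 + M)/((2*M)) = -3 + (141 + M)*(1/(2*M)) = -3 + (141 + M)/(2*M))
f(-90)/(-236716) + √(k - 108576)/Q(191) = ((½)*(141 - 5*(-90))/(-90))/(-236716) + √(-157506 - 108576)/(-156) = ((½)*(-1/90)*(141 + 450))*(-1/236716) + √(-266082)*(-1/156) = ((½)*(-1/90)*591)*(-1/236716) + (I*√266082)*(-1/156) = -197/60*(-1/236716) - I*√266082/156 = 197/14202960 - I*√266082/156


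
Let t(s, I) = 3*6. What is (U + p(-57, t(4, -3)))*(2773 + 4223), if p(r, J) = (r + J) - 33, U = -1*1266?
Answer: -9360648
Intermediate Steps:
t(s, I) = 18
U = -1266
p(r, J) = -33 + J + r (p(r, J) = (J + r) - 33 = -33 + J + r)
(U + p(-57, t(4, -3)))*(2773 + 4223) = (-1266 + (-33 + 18 - 57))*(2773 + 4223) = (-1266 - 72)*6996 = -1338*6996 = -9360648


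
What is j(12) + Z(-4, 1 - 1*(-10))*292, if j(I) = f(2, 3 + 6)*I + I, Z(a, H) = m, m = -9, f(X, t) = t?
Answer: -2508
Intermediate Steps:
Z(a, H) = -9
j(I) = 10*I (j(I) = (3 + 6)*I + I = 9*I + I = 10*I)
j(12) + Z(-4, 1 - 1*(-10))*292 = 10*12 - 9*292 = 120 - 2628 = -2508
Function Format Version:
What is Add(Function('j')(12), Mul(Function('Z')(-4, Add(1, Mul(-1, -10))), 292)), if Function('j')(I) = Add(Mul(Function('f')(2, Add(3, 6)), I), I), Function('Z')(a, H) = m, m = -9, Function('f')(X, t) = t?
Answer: -2508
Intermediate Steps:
Function('Z')(a, H) = -9
Function('j')(I) = Mul(10, I) (Function('j')(I) = Add(Mul(Add(3, 6), I), I) = Add(Mul(9, I), I) = Mul(10, I))
Add(Function('j')(12), Mul(Function('Z')(-4, Add(1, Mul(-1, -10))), 292)) = Add(Mul(10, 12), Mul(-9, 292)) = Add(120, -2628) = -2508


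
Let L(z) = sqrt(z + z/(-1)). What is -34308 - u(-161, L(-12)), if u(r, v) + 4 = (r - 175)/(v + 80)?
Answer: -171499/5 ≈ -34300.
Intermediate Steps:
L(z) = 0 (L(z) = sqrt(z + z*(-1)) = sqrt(z - z) = sqrt(0) = 0)
u(r, v) = -4 + (-175 + r)/(80 + v) (u(r, v) = -4 + (r - 175)/(v + 80) = -4 + (-175 + r)/(80 + v))
-34308 - u(-161, L(-12)) = -34308 - (-495 - 161 - 4*0)/(80 + 0) = -34308 - (-495 - 161 + 0)/80 = -34308 - (-656)/80 = -34308 - 1*(-41/5) = -34308 + 41/5 = -171499/5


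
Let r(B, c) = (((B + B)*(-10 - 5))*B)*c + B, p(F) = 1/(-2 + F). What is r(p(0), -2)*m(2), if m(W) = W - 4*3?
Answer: -145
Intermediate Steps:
r(B, c) = B - 30*c*B² (r(B, c) = (((2*B)*(-15))*B)*c + B = ((-30*B)*B)*c + B = (-30*B²)*c + B = -30*c*B² + B = B - 30*c*B²)
m(W) = -12 + W (m(W) = W - 12 = -12 + W)
r(p(0), -2)*m(2) = ((1 - 30*(-2)/(-2 + 0))/(-2 + 0))*(-12 + 2) = ((1 - 30*(-2)/(-2))/(-2))*(-10) = -(1 - 30*(-½)*(-2))/2*(-10) = -(1 - 30)/2*(-10) = -½*(-29)*(-10) = (29/2)*(-10) = -145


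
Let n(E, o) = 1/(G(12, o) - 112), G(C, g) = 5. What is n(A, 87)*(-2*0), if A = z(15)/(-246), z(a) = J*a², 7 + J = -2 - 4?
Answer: 0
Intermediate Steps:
J = -13 (J = -7 + (-2 - 4) = -7 - 6 = -13)
z(a) = -13*a²
A = 975/82 (A = -13*15²/(-246) = -13*225*(-1/246) = -2925*(-1/246) = 975/82 ≈ 11.890)
n(E, o) = -1/107 (n(E, o) = 1/(5 - 112) = 1/(-107) = -1/107)
n(A, 87)*(-2*0) = -(-2)*0/107 = -1/107*0 = 0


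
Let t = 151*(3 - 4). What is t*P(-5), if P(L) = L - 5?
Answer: 1510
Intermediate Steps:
P(L) = -5 + L
t = -151 (t = 151*(-1) = -151)
t*P(-5) = -151*(-5 - 5) = -151*(-10) = 1510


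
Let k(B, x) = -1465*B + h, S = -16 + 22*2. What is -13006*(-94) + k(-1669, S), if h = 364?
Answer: 3668013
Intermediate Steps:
S = 28 (S = -16 + 44 = 28)
k(B, x) = 364 - 1465*B (k(B, x) = -1465*B + 364 = 364 - 1465*B)
-13006*(-94) + k(-1669, S) = -13006*(-94) + (364 - 1465*(-1669)) = 1222564 + (364 + 2445085) = 1222564 + 2445449 = 3668013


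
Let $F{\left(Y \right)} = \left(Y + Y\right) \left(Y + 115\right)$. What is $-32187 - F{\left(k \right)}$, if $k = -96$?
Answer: $-28539$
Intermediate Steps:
$F{\left(Y \right)} = 2 Y \left(115 + Y\right)$
$-32187 - F{\left(k \right)} = -32187 - 2 \left(-96\right) \left(115 - 96\right) = -32187 - 2 \left(-96\right) 19 = -32187 - -3648 = -32187 + 3648 = -28539$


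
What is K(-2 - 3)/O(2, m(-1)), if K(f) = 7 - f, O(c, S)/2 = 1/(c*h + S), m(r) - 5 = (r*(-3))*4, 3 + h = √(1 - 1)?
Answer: 66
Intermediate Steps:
h = -3 (h = -3 + √(1 - 1) = -3 + √0 = -3 + 0 = -3)
m(r) = 5 - 12*r (m(r) = 5 + (r*(-3))*4 = 5 - 3*r*4 = 5 - 12*r)
O(c, S) = 2/(S - 3*c) (O(c, S) = 2/(c*(-3) + S) = 2/(-3*c + S) = 2/(S - 3*c))
K(-2 - 3)/O(2, m(-1)) = (7 - (-2 - 3))/((2/((5 - 12*(-1)) - 3*2))) = (7 - 1*(-5))/((2/((5 + 12) - 6))) = (7 + 5)/((2/(17 - 6))) = 12/((2/11)) = 12/((2*(1/11))) = 12/(2/11) = 12*(11/2) = 66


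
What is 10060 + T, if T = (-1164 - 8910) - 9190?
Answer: -9204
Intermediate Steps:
T = -19264 (T = -10074 - 9190 = -19264)
10060 + T = 10060 - 19264 = -9204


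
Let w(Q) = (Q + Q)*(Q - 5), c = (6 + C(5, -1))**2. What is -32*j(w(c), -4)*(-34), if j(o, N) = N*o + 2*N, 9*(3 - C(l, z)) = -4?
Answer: -428942354944/6561 ≈ -6.5378e+7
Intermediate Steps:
C(l, z) = 31/9 (C(l, z) = 3 - 1/9*(-4) = 3 + 4/9 = 31/9)
c = 7225/81 (c = (6 + 31/9)**2 = (85/9)**2 = 7225/81 ≈ 89.198)
w(Q) = 2*Q*(-5 + Q) (w(Q) = (2*Q)*(-5 + Q) = 2*Q*(-5 + Q))
j(o, N) = 2*N + N*o
-32*j(w(c), -4)*(-34) = -(-128)*(2 + 2*(7225/81)*(-5 + 7225/81))*(-34) = -(-128)*(2 + 2*(7225/81)*(6820/81))*(-34) = -(-128)*(2 + 98549000/6561)*(-34) = -(-128)*98562122/6561*(-34) = -32*(-394248488/6561)*(-34) = (12615951616/6561)*(-34) = -428942354944/6561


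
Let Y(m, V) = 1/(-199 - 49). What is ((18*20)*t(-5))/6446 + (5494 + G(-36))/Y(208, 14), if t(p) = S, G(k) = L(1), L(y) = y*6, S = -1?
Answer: -4396172180/3223 ≈ -1.3640e+6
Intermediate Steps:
L(y) = 6*y
G(k) = 6 (G(k) = 6*1 = 6)
t(p) = -1
Y(m, V) = -1/248 (Y(m, V) = 1/(-248) = -1/248)
((18*20)*t(-5))/6446 + (5494 + G(-36))/Y(208, 14) = ((18*20)*(-1))/6446 + (5494 + 6)/(-1/248) = (360*(-1))*(1/6446) + 5500*(-248) = -360*1/6446 - 1364000 = -180/3223 - 1364000 = -4396172180/3223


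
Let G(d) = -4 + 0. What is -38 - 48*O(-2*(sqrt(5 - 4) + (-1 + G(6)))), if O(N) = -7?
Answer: 298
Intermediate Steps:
G(d) = -4
-38 - 48*O(-2*(sqrt(5 - 4) + (-1 + G(6)))) = -38 - 48*(-7) = -38 + 336 = 298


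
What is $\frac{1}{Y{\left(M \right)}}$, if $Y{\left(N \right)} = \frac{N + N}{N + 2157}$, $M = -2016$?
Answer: $- \frac{47}{1344} \approx -0.03497$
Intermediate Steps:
$Y{\left(N \right)} = \frac{2 N}{2157 + N}$
$\frac{1}{Y{\left(M \right)}} = \frac{1}{2 \left(-2016\right) \frac{1}{2157 - 2016}} = \frac{1}{2 \left(-2016\right) \frac{1}{141}} = \frac{1}{- \frac{1344}{47}} = - \frac{47}{1344}$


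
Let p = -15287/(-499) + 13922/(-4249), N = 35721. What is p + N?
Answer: 75795493356/2120251 ≈ 35748.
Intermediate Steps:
p = 58007385/2120251 (p = -15287*(-1/499) + 13922*(-1/4249) = 15287/499 - 13922/4249 = 58007385/2120251 ≈ 27.359)
p + N = 58007385/2120251 + 35721 = 75795493356/2120251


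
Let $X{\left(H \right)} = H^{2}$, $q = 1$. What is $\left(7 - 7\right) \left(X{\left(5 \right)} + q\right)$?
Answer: $0$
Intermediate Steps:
$\left(7 - 7\right) \left(X{\left(5 \right)} + q\right) = \left(7 - 7\right) \left(5^{2} + 1\right) = 0 \left(25 + 1\right) = 0 \cdot 26 = 0$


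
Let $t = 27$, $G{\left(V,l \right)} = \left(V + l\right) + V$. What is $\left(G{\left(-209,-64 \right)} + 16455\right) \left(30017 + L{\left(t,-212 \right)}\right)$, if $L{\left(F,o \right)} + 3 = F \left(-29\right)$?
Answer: $466906763$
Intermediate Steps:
$G{\left(V,l \right)} = l + 2 V$
$L{\left(F,o \right)} = -3 - 29 F$ ($L{\left(F,o \right)} = -3 + F \left(-29\right) = -3 - 29 F$)
$\left(G{\left(-209,-64 \right)} + 16455\right) \left(30017 + L{\left(t,-212 \right)}\right) = \left(\left(-64 + 2 \left(-209\right)\right) + 16455\right) \left(30017 - 786\right) = \left(\left(-64 - 418\right) + 16455\right) \left(30017 - 786\right) = \left(-482 + 16455\right) \left(30017 - 786\right) = 15973 \cdot 29231 = 466906763$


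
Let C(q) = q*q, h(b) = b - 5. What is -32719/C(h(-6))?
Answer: -32719/121 ≈ -270.40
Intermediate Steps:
h(b) = -5 + b
C(q) = q**2
-32719/C(h(-6)) = -32719/(-5 - 6)**2 = -32719/((-11)**2) = -32719/121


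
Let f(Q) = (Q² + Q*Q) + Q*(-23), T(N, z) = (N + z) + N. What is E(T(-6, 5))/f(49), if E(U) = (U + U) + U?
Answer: -1/175 ≈ -0.0057143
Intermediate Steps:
T(N, z) = z + 2*N
E(U) = 3*U (E(U) = 2*U + U = 3*U)
f(Q) = -23*Q + 2*Q² (f(Q) = (Q² + Q²) - 23*Q = 2*Q² - 23*Q = -23*Q + 2*Q²)
E(T(-6, 5))/f(49) = (3*(5 + 2*(-6)))/((49*(-23 + 2*49))) = (3*(5 - 12))/((49*(-23 + 98))) = (3*(-7))/((49*75)) = -21/3675 = -21*1/3675 = -1/175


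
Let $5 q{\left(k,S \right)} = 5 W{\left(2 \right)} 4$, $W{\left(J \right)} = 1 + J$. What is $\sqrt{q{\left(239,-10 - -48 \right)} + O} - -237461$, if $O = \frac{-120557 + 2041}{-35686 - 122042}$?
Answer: $237461 + \frac{\sqrt{4956730554}}{19716} \approx 2.3746 \cdot 10^{5}$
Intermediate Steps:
$q{\left(k,S \right)} = 12$ ($q{\left(k,S \right)} = \frac{5 \left(1 + 2\right) 4}{5} = \frac{5 \cdot 3 \cdot 4}{5} = \frac{15 \cdot 4}{5} = \frac{1}{5} \cdot 60 = 12$)
$O = \frac{29629}{39432}$ ($O = - \frac{118516}{-157728} = \left(-118516\right) \left(- \frac{1}{157728}\right) = \frac{29629}{39432} \approx 0.75139$)
$\sqrt{q{\left(239,-10 - -48 \right)} + O} - -237461 = \sqrt{12 + \frac{29629}{39432}} - -237461 = \sqrt{\frac{502813}{39432}} + 237461 = \frac{\sqrt{4956730554}}{19716} + 237461 = 237461 + \frac{\sqrt{4956730554}}{19716}$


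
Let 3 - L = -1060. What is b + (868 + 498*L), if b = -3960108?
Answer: -3429866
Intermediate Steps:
L = 1063 (L = 3 - 1*(-1060) = 3 + 1060 = 1063)
b + (868 + 498*L) = -3960108 + (868 + 498*1063) = -3960108 + (868 + 529374) = -3960108 + 530242 = -3429866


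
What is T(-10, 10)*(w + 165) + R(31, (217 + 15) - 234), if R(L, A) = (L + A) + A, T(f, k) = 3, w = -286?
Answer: -336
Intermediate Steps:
R(L, A) = L + 2*A (R(L, A) = (A + L) + A = L + 2*A)
T(-10, 10)*(w + 165) + R(31, (217 + 15) - 234) = 3*(-286 + 165) + (31 + 2*((217 + 15) - 234)) = 3*(-121) + (31 + 2*(232 - 234)) = -363 + (31 + 2*(-2)) = -363 + (31 - 4) = -363 + 27 = -336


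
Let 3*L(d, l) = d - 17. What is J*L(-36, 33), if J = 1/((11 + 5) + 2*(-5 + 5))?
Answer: -53/48 ≈ -1.1042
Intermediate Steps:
L(d, l) = -17/3 + d/3 (L(d, l) = (d - 17)/3 = (-17 + d)/3 = -17/3 + d/3)
J = 1/16 (J = 1/(16 + 2*0) = 1/(16 + 0) = 1/16 ≈ 0.062500)
J*L(-36, 33) = (-17/3 + (⅓)*(-36))/16 = (-17/3 - 12)/16 = (1/16)*(-53/3) = -53/48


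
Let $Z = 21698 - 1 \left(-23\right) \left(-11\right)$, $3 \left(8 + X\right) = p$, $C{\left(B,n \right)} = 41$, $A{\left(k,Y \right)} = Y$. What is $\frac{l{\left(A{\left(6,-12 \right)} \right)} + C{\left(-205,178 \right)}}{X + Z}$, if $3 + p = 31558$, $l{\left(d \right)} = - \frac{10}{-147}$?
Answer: $\frac{6037}{4697434} \approx 0.0012852$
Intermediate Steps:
$l{\left(d \right)} = \frac{10}{147}$ ($l{\left(d \right)} = \left(-10\right) \left(- \frac{1}{147}\right) = \frac{10}{147}$)
$p = 31555$ ($p = -3 + 31558 = 31555$)
$X = \frac{31531}{3}$ ($X = -8 + \frac{1}{3} \cdot 31555 = -8 + \frac{31555}{3} = \frac{31531}{3} \approx 10510.0$)
$Z = 21445$ ($Z = 21698 - \left(-23\right) \left(-11\right) = 21698 - 253 = 21445$)
$\frac{l{\left(A{\left(6,-12 \right)} \right)} + C{\left(-205,178 \right)}}{X + Z} = \frac{\frac{10}{147} + 41}{\frac{31531}{3} + 21445} = \frac{6037}{147 \cdot \frac{95866}{3}} = \frac{6037}{147} \cdot \frac{3}{95866} = \frac{6037}{4697434}$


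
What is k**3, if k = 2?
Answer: 8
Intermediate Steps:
k**3 = 2**3 = 8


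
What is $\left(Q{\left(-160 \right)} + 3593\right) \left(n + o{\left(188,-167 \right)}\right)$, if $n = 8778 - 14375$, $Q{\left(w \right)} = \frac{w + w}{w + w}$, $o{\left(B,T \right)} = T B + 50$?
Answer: $-132773142$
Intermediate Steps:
$o{\left(B,T \right)} = 50 + B T$ ($o{\left(B,T \right)} = B T + 50 = 50 + B T$)
$Q{\left(w \right)} = 1$ ($Q{\left(w \right)} = \frac{2 w}{2 w} = 2 w \frac{1}{2 w} = 1$)
$n = -5597$
$\left(Q{\left(-160 \right)} + 3593\right) \left(n + o{\left(188,-167 \right)}\right) = \left(1 + 3593\right) \left(-5597 + \left(50 + 188 \left(-167\right)\right)\right) = 3594 \left(-5597 + \left(50 - 31396\right)\right) = 3594 \left(-5597 - 31346\right) = 3594 \left(-36943\right) = -132773142$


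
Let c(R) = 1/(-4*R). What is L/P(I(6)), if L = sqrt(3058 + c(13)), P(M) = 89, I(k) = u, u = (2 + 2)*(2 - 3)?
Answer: sqrt(2067195)/2314 ≈ 0.62134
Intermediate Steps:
u = -4 (u = 4*(-1) = -4)
c(R) = -1/(4*R)
I(k) = -4
L = sqrt(2067195)/26 (L = sqrt(3058 - 1/4/13) = sqrt(3058 - 1/4*1/13) = sqrt(3058 - 1/52) = sqrt(159015/52) = sqrt(2067195)/26 ≈ 55.299)
L/P(I(6)) = (sqrt(2067195)/26)/89 = (sqrt(2067195)/26)*(1/89) = sqrt(2067195)/2314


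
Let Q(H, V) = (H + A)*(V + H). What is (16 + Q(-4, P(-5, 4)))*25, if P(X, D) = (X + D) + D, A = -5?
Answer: 625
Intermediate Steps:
P(X, D) = X + 2*D (P(X, D) = (D + X) + D = X + 2*D)
Q(H, V) = (-5 + H)*(H + V) (Q(H, V) = (H - 5)*(V + H) = (-5 + H)*(H + V))
(16 + Q(-4, P(-5, 4)))*25 = (16 + ((-4)² - 5*(-4) - 5*(-5 + 2*4) - 4*(-5 + 2*4)))*25 = (16 + (16 + 20 - 5*(-5 + 8) - 4*(-5 + 8)))*25 = (16 + (16 + 20 - 5*3 - 4*3))*25 = (16 + (16 + 20 - 15 - 12))*25 = (16 + 9)*25 = 25*25 = 625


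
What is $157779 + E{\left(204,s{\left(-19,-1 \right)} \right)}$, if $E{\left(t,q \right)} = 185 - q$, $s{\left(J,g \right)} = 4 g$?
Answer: $157968$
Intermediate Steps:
$157779 + E{\left(204,s{\left(-19,-1 \right)} \right)} = 157779 + \left(185 - 4 \left(-1\right)\right) = 157779 + \left(185 - -4\right) = 157779 + \left(185 + 4\right) = 157779 + 189 = 157968$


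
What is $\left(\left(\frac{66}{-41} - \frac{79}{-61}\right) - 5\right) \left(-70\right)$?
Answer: $\frac{930440}{2501} \approx 372.03$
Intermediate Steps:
$\left(\left(\frac{66}{-41} - \frac{79}{-61}\right) - 5\right) \left(-70\right) = \left(\left(66 \left(- \frac{1}{41}\right) - - \frac{79}{61}\right) - 5\right) \left(-70\right) = \left(\left(- \frac{66}{41} + \frac{79}{61}\right) - 5\right) \left(-70\right) = \left(- \frac{787}{2501} - 5\right) \left(-70\right) = \left(- \frac{13292}{2501}\right) \left(-70\right) = \frac{930440}{2501}$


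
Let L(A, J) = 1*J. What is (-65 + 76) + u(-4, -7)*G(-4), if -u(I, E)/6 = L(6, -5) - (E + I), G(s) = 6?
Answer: -205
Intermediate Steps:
L(A, J) = J
u(I, E) = 30 + 6*E + 6*I (u(I, E) = -6*(-5 - (E + I)) = -6*(-5 + (-E - I)) = -6*(-5 - E - I) = 30 + 6*E + 6*I)
(-65 + 76) + u(-4, -7)*G(-4) = (-65 + 76) + (30 + 6*(-7) + 6*(-4))*6 = 11 + (30 - 42 - 24)*6 = 11 - 36*6 = 11 - 216 = -205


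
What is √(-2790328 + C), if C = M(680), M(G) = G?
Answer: 4*I*√174353 ≈ 1670.2*I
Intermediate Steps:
C = 680
√(-2790328 + C) = √(-2790328 + 680) = √(-2789648) = 4*I*√174353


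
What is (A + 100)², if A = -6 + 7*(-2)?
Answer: 6400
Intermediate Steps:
A = -20 (A = -6 - 14 = -20)
(A + 100)² = (-20 + 100)² = 80² = 6400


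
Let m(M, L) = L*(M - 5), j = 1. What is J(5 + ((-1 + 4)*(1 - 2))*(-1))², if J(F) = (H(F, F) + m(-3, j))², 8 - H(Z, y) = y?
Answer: 4096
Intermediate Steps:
H(Z, y) = 8 - y
m(M, L) = L*(-5 + M)
J(F) = F² (J(F) = ((8 - F) + 1*(-5 - 3))² = ((8 - F) + 1*(-8))² = ((8 - F) - 8)² = (-F)² = F²)
J(5 + ((-1 + 4)*(1 - 2))*(-1))² = ((5 + ((-1 + 4)*(1 - 2))*(-1))²)² = ((5 + (3*(-1))*(-1))²)² = ((5 - 3*(-1))²)² = ((5 + 3)²)² = (8²)² = 64² = 4096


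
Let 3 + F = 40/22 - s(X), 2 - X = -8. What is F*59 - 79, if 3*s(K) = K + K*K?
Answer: -76298/33 ≈ -2312.1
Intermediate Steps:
X = 10 (X = 2 - 1*(-8) = 2 + 8 = 10)
s(K) = K/3 + K²/3 (s(K) = (K + K*K)/3 = (K + K²)/3 = K/3 + K²/3)
F = -1249/33 (F = -3 + (40/22 - 10*(1 + 10)/3) = -3 + (40*(1/22) - 10*11/3) = -3 + (20/11 - 1*110/3) = -3 + (20/11 - 110/3) = -3 - 1150/33 = -1249/33 ≈ -37.849)
F*59 - 79 = -1249/33*59 - 79 = -73691/33 - 79 = -76298/33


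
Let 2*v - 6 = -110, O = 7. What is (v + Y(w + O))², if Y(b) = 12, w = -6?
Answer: 1600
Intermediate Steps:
v = -52 (v = 3 + (½)*(-110) = 3 - 55 = -52)
(v + Y(w + O))² = (-52 + 12)² = (-40)² = 1600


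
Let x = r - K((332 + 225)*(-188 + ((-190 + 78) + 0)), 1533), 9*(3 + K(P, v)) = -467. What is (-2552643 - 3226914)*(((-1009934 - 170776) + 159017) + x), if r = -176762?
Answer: 6926221750973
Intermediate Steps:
K(P, v) = -494/9 (K(P, v) = -3 + (1/9)*(-467) = -3 - 467/9 = -494/9)
x = -1590364/9 (x = -176762 - 1*(-494/9) = -176762 + 494/9 = -1590364/9 ≈ -1.7671e+5)
(-2552643 - 3226914)*(((-1009934 - 170776) + 159017) + x) = (-2552643 - 3226914)*(((-1009934 - 170776) + 159017) - 1590364/9) = -5779557*((-1180710 + 159017) - 1590364/9) = -5779557*(-1021693 - 1590364/9) = -5779557*(-10785601/9) = 6926221750973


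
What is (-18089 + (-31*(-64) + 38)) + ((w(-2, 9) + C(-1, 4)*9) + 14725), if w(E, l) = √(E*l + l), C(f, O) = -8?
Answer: -1414 + 3*I ≈ -1414.0 + 3.0*I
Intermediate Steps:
w(E, l) = √(l + E*l)
(-18089 + (-31*(-64) + 38)) + ((w(-2, 9) + C(-1, 4)*9) + 14725) = (-18089 + (-31*(-64) + 38)) + ((√(9*(1 - 2)) - 8*9) + 14725) = (-18089 + (1984 + 38)) + ((√(9*(-1)) - 72) + 14725) = (-18089 + 2022) + ((√(-9) - 72) + 14725) = -16067 + ((3*I - 72) + 14725) = -16067 + ((-72 + 3*I) + 14725) = -16067 + (14653 + 3*I) = -1414 + 3*I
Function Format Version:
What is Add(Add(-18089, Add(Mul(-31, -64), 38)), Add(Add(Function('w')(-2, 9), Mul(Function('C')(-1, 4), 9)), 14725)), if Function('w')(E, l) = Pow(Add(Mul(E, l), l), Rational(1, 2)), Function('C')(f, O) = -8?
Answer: Add(-1414, Mul(3, I)) ≈ Add(-1414.0, Mul(3.0000, I))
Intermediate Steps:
Function('w')(E, l) = Pow(Add(l, Mul(E, l)), Rational(1, 2))
Add(Add(-18089, Add(Mul(-31, -64), 38)), Add(Add(Function('w')(-2, 9), Mul(Function('C')(-1, 4), 9)), 14725)) = Add(Add(-18089, Add(Mul(-31, -64), 38)), Add(Add(Pow(Mul(9, Add(1, -2)), Rational(1, 2)), Mul(-8, 9)), 14725)) = Add(Add(-18089, Add(1984, 38)), Add(Add(Pow(Mul(9, -1), Rational(1, 2)), -72), 14725)) = Add(Add(-18089, 2022), Add(Add(Pow(-9, Rational(1, 2)), -72), 14725)) = Add(-16067, Add(Add(Mul(3, I), -72), 14725)) = Add(-16067, Add(Add(-72, Mul(3, I)), 14725)) = Add(-16067, Add(14653, Mul(3, I))) = Add(-1414, Mul(3, I))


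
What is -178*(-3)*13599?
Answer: 7261866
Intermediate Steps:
-178*(-3)*13599 = 534*13599 = 7261866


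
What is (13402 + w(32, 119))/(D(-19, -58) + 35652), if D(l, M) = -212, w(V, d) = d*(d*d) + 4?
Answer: 339713/7088 ≈ 47.928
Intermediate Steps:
w(V, d) = 4 + d³ (w(V, d) = d*d² + 4 = d³ + 4 = 4 + d³)
(13402 + w(32, 119))/(D(-19, -58) + 35652) = (13402 + (4 + 119³))/(-212 + 35652) = (13402 + (4 + 1685159))/35440 = (13402 + 1685163)*(1/35440) = 1698565*(1/35440) = 339713/7088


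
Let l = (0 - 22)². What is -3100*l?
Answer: -1500400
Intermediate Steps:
l = 484 (l = (-22)² = 484)
-3100*l = -3100*484 = -1500400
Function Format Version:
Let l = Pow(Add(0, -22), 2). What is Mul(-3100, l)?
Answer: -1500400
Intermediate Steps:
l = 484 (l = Pow(-22, 2) = 484)
Mul(-3100, l) = Mul(-3100, 484) = -1500400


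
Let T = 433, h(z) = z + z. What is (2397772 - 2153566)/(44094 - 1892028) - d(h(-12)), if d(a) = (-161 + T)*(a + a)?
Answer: 1340354561/102663 ≈ 13056.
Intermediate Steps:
h(z) = 2*z
d(a) = 544*a (d(a) = (-161 + 433)*(a + a) = 272*(2*a) = 544*a)
(2397772 - 2153566)/(44094 - 1892028) - d(h(-12)) = (2397772 - 2153566)/(44094 - 1892028) - 544*2*(-12) = 244206/(-1847934) - 544*(-24) = 244206*(-1/1847934) - 1*(-13056) = -13567/102663 + 13056 = 1340354561/102663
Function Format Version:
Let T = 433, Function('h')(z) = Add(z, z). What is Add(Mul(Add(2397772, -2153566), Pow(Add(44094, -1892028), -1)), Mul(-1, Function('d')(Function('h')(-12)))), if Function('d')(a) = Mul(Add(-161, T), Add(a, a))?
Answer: Rational(1340354561, 102663) ≈ 13056.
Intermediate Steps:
Function('h')(z) = Mul(2, z)
Function('d')(a) = Mul(544, a) (Function('d')(a) = Mul(Add(-161, 433), Add(a, a)) = Mul(272, Mul(2, a)) = Mul(544, a))
Add(Mul(Add(2397772, -2153566), Pow(Add(44094, -1892028), -1)), Mul(-1, Function('d')(Function('h')(-12)))) = Add(Mul(Add(2397772, -2153566), Pow(Add(44094, -1892028), -1)), Mul(-1, Mul(544, Mul(2, -12)))) = Add(Mul(244206, Pow(-1847934, -1)), Mul(-1, Mul(544, -24))) = Add(Mul(244206, Rational(-1, 1847934)), Mul(-1, -13056)) = Add(Rational(-13567, 102663), 13056) = Rational(1340354561, 102663)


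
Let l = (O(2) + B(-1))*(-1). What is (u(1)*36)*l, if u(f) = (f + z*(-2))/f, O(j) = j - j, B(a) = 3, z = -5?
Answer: -1188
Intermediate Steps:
O(j) = 0
u(f) = (10 + f)/f (u(f) = (f - 5*(-2))/f = (f + 10)/f = (10 + f)/f)
l = -3 (l = (0 + 3)*(-1) = 3*(-1) = -3)
(u(1)*36)*l = (((10 + 1)/1)*36)*(-3) = ((1*11)*36)*(-3) = (11*36)*(-3) = 396*(-3) = -1188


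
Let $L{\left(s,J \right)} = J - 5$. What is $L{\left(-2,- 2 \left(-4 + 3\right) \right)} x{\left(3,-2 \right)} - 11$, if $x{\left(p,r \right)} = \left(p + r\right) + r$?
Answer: $-8$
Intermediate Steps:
$x{\left(p,r \right)} = p + 2 r$
$L{\left(s,J \right)} = -5 + J$
$L{\left(-2,- 2 \left(-4 + 3\right) \right)} x{\left(3,-2 \right)} - 11 = \left(-5 - 2 \left(-4 + 3\right)\right) \left(3 + 2 \left(-2\right)\right) - 11 = \left(-5 - -2\right) \left(3 - 4\right) - 11 = \left(-5 + 2\right) \left(-1\right) - 11 = \left(-3\right) \left(-1\right) - 11 = 3 - 11 = -8$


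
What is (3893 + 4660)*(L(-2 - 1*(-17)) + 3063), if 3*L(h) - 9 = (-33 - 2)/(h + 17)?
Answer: 839052151/32 ≈ 2.6220e+7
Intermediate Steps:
L(h) = 3 - 35/(3*(17 + h)) (L(h) = 3 + ((-33 - 2)/(h + 17))/3 = 3 + (-35/(17 + h))/3 = 3 - 35/(3*(17 + h)))
(3893 + 4660)*(L(-2 - 1*(-17)) + 3063) = (3893 + 4660)*((118 + 9*(-2 - 1*(-17)))/(3*(17 + (-2 - 1*(-17)))) + 3063) = 8553*((118 + 9*(-2 + 17))/(3*(17 + (-2 + 17))) + 3063) = 8553*((118 + 9*15)/(3*(17 + 15)) + 3063) = 8553*((1/3)*(118 + 135)/32 + 3063) = 8553*((1/3)*(1/32)*253 + 3063) = 8553*(253/96 + 3063) = 8553*(294301/96) = 839052151/32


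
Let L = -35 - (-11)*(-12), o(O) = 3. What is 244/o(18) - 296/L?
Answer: 41636/501 ≈ 83.106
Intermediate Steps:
L = -167 (L = -35 - 1*132 = -35 - 132 = -167)
244/o(18) - 296/L = 244/3 - 296/(-167) = 244*(1/3) - 296*(-1/167) = 244/3 + 296/167 = 41636/501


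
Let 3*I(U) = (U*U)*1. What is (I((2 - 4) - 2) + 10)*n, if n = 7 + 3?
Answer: 460/3 ≈ 153.33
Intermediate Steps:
I(U) = U**2/3 (I(U) = ((U*U)*1)/3 = (U**2*1)/3 = U**2/3)
n = 10
(I((2 - 4) - 2) + 10)*n = (((2 - 4) - 2)**2/3 + 10)*10 = ((-2 - 2)**2/3 + 10)*10 = ((1/3)*(-4)**2 + 10)*10 = ((1/3)*16 + 10)*10 = (16/3 + 10)*10 = (46/3)*10 = 460/3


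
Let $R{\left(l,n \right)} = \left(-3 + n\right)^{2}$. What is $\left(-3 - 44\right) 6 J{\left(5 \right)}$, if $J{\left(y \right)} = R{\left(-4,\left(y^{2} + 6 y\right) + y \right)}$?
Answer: $-916218$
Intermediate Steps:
$J{\left(y \right)} = \left(-3 + y^{2} + 7 y\right)^{2}$ ($J{\left(y \right)} = \left(-3 + \left(\left(y^{2} + 6 y\right) + y\right)\right)^{2} = \left(-3 + \left(y^{2} + 7 y\right)\right)^{2} = \left(-3 + y^{2} + 7 y\right)^{2}$)
$\left(-3 - 44\right) 6 J{\left(5 \right)} = \left(-3 - 44\right) 6 \left(-3 + 5 \left(7 + 5\right)\right)^{2} = - 47 \cdot 6 \left(-3 + 5 \cdot 12\right)^{2} = - 47 \cdot 6 \left(-3 + 60\right)^{2} = - 47 \cdot 6 \cdot 57^{2} = - 47 \cdot 6 \cdot 3249 = \left(-47\right) 19494 = -916218$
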